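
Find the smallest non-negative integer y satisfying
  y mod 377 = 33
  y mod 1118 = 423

1541

gcd(377, 1118) = 13 and 13 | (423 − 33), so the pair is consistent; merging gives y ≡ 1541 (mod 32422), where 32422 = lcm(377, 1118).
The solution is unique modulo lcm(377, 1118) = 32422.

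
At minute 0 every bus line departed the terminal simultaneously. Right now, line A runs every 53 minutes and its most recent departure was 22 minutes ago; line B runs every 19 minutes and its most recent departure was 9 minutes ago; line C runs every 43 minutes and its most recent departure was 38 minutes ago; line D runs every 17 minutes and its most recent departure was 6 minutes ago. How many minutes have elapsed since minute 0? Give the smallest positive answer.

The moduli are pairwise coprime; N = 53·19·43·17 = 736117.
N/53 = 13889; 13889 ≡ 3 (mod 53); 3·18 ≡ 1, so inverse 18.
N/19 = 38743; 38743 ≡ 2 (mod 19); 2·10 ≡ 1, so inverse 10.
N/43 = 17119; 17119 ≡ 5 (mod 43); 5·26 ≡ 1, so inverse 26.
N/17 = 43301; 43301 ≡ 2 (mod 17); 2·9 ≡ 1, so inverse 9.
t ≡ 22·13889·18 + 9·38743·10 + 38·17119·26 + 6·43301·9 = 28238740.
28238740 mod 736117 = 266294.

266294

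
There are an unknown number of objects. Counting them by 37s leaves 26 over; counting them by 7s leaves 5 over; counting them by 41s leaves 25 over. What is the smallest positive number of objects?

From N ≡ 26 (mod 37) write N = 26 + 37t. Substituting into N ≡ 5 (mod 7) gives 37t ≡ 0 (mod 7), and since 2⁻¹ ≡ 4 (mod 7), t ≡ 0. Hence N ≡ 26 + 37·0 = 26 (mod 259).
From N ≡ 26 (mod 259) write N = 26 + 259t. Substituting into N ≡ 25 (mod 41) gives 259t ≡ 40 (mod 41), and since 13⁻¹ ≡ 19 (mod 41), t ≡ 22. Hence N ≡ 26 + 259·22 = 5724 (mod 10619).

5724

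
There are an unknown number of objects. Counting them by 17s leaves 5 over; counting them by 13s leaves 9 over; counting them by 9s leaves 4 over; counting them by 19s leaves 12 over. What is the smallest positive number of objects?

The moduli are pairwise coprime; M = 17·13·9·19 = 37791.
M/17 = 2223; 2223 ≡ 13 (mod 17); 13·4 ≡ 1, so inverse 4.
M/13 = 2907; 2907 ≡ 8 (mod 13); 8·5 ≡ 1, so inverse 5.
M/9 = 4199; 4199 ≡ 5 (mod 9); 5·2 ≡ 1, so inverse 2.
M/19 = 1989; 1989 ≡ 13 (mod 19); 13·3 ≡ 1, so inverse 3.
N ≡ 5·2223·4 + 9·2907·5 + 4·4199·2 + 12·1989·3 = 280471.
280471 mod 37791 = 15934.

15934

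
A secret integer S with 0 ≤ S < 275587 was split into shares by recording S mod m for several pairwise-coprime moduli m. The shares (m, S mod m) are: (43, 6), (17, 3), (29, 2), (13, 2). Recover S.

Combine the congruences pairwise.
From S ≡ 6 (mod 43) write S = 6 + 43t. Substituting into S ≡ 3 (mod 17) gives 43t ≡ 14 (mod 17), and since 9⁻¹ ≡ 2 (mod 17), t ≡ 11. Hence S ≡ 6 + 43·11 = 479 (mod 731).
From S ≡ 479 (mod 731) write S = 479 + 731t. Substituting into S ≡ 2 (mod 29) gives 731t ≡ 16 (mod 29), and since 6⁻¹ ≡ 5 (mod 29), t ≡ 22. Hence S ≡ 479 + 731·22 = 16561 (mod 21199).
From S ≡ 16561 (mod 21199) write S = 16561 + 21199t. Substituting into S ≡ 2 (mod 13) gives 21199t ≡ 3 (mod 13), and since 9⁻¹ ≡ 3 (mod 13), t ≡ 9. Hence S ≡ 16561 + 21199·9 = 207352 (mod 275587).

207352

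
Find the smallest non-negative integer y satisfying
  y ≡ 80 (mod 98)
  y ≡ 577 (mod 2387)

gcd(98, 2387) = 7 and 7 | (577 − 80), so the pair is consistent; merging gives y ≡ 26834 (mod 33418), where 33418 = lcm(98, 2387).
The solution is unique modulo lcm(98, 2387) = 33418.

26834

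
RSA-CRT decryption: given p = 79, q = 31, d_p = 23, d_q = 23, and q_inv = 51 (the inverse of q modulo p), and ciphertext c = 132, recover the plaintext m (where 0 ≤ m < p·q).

853

m₁ = c^(d_p) mod p: c ≡ 53 (mod 79), and 53^23 mod 79 = 63.
m₂ = c^(d_q) mod q: c ≡ 8 (mod 31), and 8^23 mod 31 = 16.
h = q_inv·(m₁ − m₂) mod p = 51·(63 − 16) mod 79 = 27.
m = m₂ + h·q = 16 + 27·31 = 853.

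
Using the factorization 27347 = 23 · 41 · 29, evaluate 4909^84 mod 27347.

16937

Mod 23: 4909 ≡ 10; by Fermat, exponent reduces to 84 mod 22 = 18; 10^18 ≡ 9 (mod 23).
Mod 41: 4909 ≡ 30; by Fermat, exponent reduces to 84 mod 40 = 4; 30^4 ≡ 4 (mod 41).
Mod 29: 4909 ≡ 8; since 28 | 84, by Fermat 8^84 ≡ 1 (mod 29).
Combine by CRT: x ≡ 9 (mod 23), x ≡ 4 (mod 41), x ≡ 1 (mod 29) ⇒ x ≡ 16937 (mod 27347).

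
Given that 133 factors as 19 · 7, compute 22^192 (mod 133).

106

Mod 19: 22 ≡ 3; by Fermat, exponent reduces to 192 mod 18 = 12; 3^12 ≡ 11 (mod 19).
Mod 7: 22 ≡ 1; since 6 | 192, by Fermat 1^192 ≡ 1 (mod 7).
Combine by CRT: x ≡ 11 (mod 19), x ≡ 1 (mod 7) ⇒ x ≡ 106 (mod 133).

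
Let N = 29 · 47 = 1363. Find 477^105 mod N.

260

Mod 29: 477 ≡ 13; by Fermat, exponent reduces to 105 mod 28 = 21; 13^21 ≡ 28 (mod 29).
Mod 47: 477 ≡ 7; by Fermat, exponent reduces to 105 mod 46 = 13; 7^13 ≡ 25 (mod 47).
Combine by CRT: x ≡ 28 (mod 29), x ≡ 25 (mod 47) ⇒ x ≡ 260 (mod 1363).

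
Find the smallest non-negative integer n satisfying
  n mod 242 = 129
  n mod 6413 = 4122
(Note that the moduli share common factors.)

10535

gcd(242, 6413) = 121 and 121 | (4122 − 129), so the pair is consistent; merging gives n ≡ 10535 (mod 12826), where 12826 = lcm(242, 6413).
The solution is unique modulo lcm(242, 6413) = 12826.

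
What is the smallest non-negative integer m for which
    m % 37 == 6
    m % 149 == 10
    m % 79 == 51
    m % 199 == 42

From m ≡ 6 (mod 37) write m = 6 + 37t. Substituting into m ≡ 10 (mod 149) gives 37t ≡ 4 (mod 149), and since 37⁻¹ ≡ 145 (mod 149), t ≡ 133. Hence m ≡ 6 + 37·133 = 4927 (mod 5513).
From m ≡ 4927 (mod 5513) write m = 4927 + 5513t. Substituting into m ≡ 51 (mod 79) gives 5513t ≡ 22 (mod 79), and since 62⁻¹ ≡ 65 (mod 79), t ≡ 8. Hence m ≡ 4927 + 5513·8 = 49031 (mod 435527).
From m ≡ 49031 (mod 435527) write m = 49031 + 435527t. Substituting into m ≡ 42 (mod 199) gives 435527t ≡ 164 (mod 199), and since 115⁻¹ ≡ 45 (mod 199), t ≡ 17. Hence m ≡ 49031 + 435527·17 = 7452990 (mod 86669873).

7452990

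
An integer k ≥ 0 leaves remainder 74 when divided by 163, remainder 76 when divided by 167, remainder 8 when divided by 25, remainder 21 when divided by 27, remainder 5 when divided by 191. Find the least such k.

630315858

The moduli are pairwise coprime; N = 163·167·25·27·191 = 3509467425.
N/163 = 21530475; 21530475 ≡ 131 (mod 163); 131·56 ≡ 1, so inverse 56.
N/167 = 21014775; 21014775 ≡ 163 (mod 167); 163·125 ≡ 1, so inverse 125.
N/25 = 140378697; 140378697 ≡ 22 (mod 25); 22·8 ≡ 1, so inverse 8.
N/27 = 129980275; 129980275 ≡ 7 (mod 27); 7·4 ≡ 1, so inverse 4.
N/191 = 18374175; 18374175 ≡ 166 (mod 191); 166·84 ≡ 1, so inverse 84.
k ≡ 74·21530475·56 + 76·21014775·125 + 8·140378697·8 + 21·129980275·4 + 5·18374175·84 = 316482384108.
316482384108 mod 3509467425 = 630315858.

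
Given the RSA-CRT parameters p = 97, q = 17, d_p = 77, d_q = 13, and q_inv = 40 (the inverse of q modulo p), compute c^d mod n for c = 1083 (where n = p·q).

m₁ = c^(d_p) mod p: c ≡ 16 (mod 97), and 16^77 mod 97 = 6.
m₂ = c^(d_q) mod q: c ≡ 12 (mod 17), and 12^13 mod 17 = 14.
h = q_inv·(m₁ − m₂) mod p = 40·(6 − 14) mod 97 = 68.
m = m₂ + h·q = 14 + 68·17 = 1170.

1170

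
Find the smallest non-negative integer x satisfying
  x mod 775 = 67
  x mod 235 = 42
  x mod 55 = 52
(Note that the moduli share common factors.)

Combine the congruences pairwise.
gcd(775, 235) = 5 and 5 | (42 − 67), so the pair is consistent; merging gives x ≡ 2392 (mod 36425), where 36425 = lcm(775, 235).
gcd(36425, 55) = 5 and 5 | (52 − 2392), so the pair is consistent; merging gives x ≡ 330217 (mod 400675), where 400675 = lcm(36425, 55).
The solution is unique modulo lcm(775, 235, 55) = 400675.

330217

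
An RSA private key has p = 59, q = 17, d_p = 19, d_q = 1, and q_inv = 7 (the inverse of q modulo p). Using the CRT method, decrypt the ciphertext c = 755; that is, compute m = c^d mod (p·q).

m₁ = c^(d_p) mod p: c ≡ 47 (mod 59), and 47^19 mod 59 = 55.
m₂ = c^(d_q) mod q: c ≡ 7 (mod 17), and 7^1 mod 17 = 7.
h = q_inv·(m₁ − m₂) mod p = 7·(55 − 7) mod 59 = 41.
m = m₂ + h·q = 7 + 41·17 = 704.

704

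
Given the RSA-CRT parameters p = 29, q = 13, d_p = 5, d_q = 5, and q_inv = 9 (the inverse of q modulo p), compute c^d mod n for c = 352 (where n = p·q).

183

m₁ = c^(d_p) mod p: c ≡ 4 (mod 29), and 4^5 mod 29 = 9.
m₂ = c^(d_q) mod q: c ≡ 1 (mod 13), and 1^5 mod 13 = 1.
h = q_inv·(m₁ − m₂) mod p = 9·(9 − 1) mod 29 = 14.
m = m₂ + h·q = 1 + 14·13 = 183.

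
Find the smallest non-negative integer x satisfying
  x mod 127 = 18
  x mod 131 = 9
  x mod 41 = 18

187470

From x ≡ 18 (mod 127) write x = 18 + 127t. Substituting into x ≡ 9 (mod 131) gives 127t ≡ 122 (mod 131), and since 127⁻¹ ≡ 98 (mod 131), t ≡ 35. Hence x ≡ 18 + 127·35 = 4463 (mod 16637).
From x ≡ 4463 (mod 16637) write x = 4463 + 16637t. Substituting into x ≡ 18 (mod 41) gives 16637t ≡ 24 (mod 41), and since 32⁻¹ ≡ 9 (mod 41), t ≡ 11. Hence x ≡ 4463 + 16637·11 = 187470 (mod 682117).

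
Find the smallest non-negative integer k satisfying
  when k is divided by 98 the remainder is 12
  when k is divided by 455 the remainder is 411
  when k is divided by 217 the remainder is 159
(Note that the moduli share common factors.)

Combine the congruences pairwise.
gcd(98, 455) = 7 and 7 | (411 − 12), so the pair is consistent; merging gives k ≡ 1776 (mod 6370), where 6370 = lcm(98, 455).
gcd(6370, 217) = 7 and 7 | (159 − 1776), so the pair is consistent; merging gives k ≡ 65476 (mod 197470), where 197470 = lcm(6370, 217).
The solution is unique modulo lcm(98, 455, 217) = 197470.

65476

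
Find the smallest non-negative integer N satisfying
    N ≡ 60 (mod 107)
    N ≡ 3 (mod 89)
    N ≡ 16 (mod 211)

207640

The moduli are pairwise coprime; M = 107·89·211 = 2009353.
M/107 = 18779; 18779 ≡ 54 (mod 107); 54·2 ≡ 1, so inverse 2.
M/89 = 22577; 22577 ≡ 60 (mod 89); 60·46 ≡ 1, so inverse 46.
M/211 = 9523; 9523 ≡ 28 (mod 211); 28·98 ≡ 1, so inverse 98.
N ≡ 60·18779·2 + 3·22577·46 + 16·9523·98 = 20301170.
20301170 mod 2009353 = 207640.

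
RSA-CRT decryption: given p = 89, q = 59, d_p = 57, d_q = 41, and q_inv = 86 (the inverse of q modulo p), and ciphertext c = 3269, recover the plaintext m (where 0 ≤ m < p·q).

m₁ = c^(d_p) mod p: c ≡ 65 (mod 89), and 65^57 mod 89 = 41.
m₂ = c^(d_q) mod q: c ≡ 24 (mod 59), and 24^41 mod 59 = 44.
h = q_inv·(m₁ − m₂) mod p = 86·(41 − 44) mod 89 = 9.
m = m₂ + h·q = 44 + 9·59 = 575.

575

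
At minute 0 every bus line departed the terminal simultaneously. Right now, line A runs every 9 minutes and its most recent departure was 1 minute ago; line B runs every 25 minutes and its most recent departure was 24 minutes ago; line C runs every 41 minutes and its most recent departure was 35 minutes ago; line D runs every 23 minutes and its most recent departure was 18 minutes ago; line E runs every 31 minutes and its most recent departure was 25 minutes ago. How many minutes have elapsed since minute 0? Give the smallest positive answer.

From t ≡ 1 (mod 9) write t = 1 + 9s. Substituting into t ≡ 24 (mod 25) gives 9s ≡ 23 (mod 25), and since 9⁻¹ ≡ 14 (mod 25), s ≡ 22. Hence t ≡ 1 + 9·22 = 199 (mod 225).
From t ≡ 199 (mod 225) write t = 199 + 225s. Substituting into t ≡ 35 (mod 41) gives 225s ≡ 0 (mod 41), and since 20⁻¹ ≡ 39 (mod 41), s ≡ 0. Hence t ≡ 199 + 225·0 = 199 (mod 9225).
From t ≡ 199 (mod 9225) write t = 199 + 9225s. Substituting into t ≡ 18 (mod 23) gives 9225s ≡ 3 (mod 23), and since 2⁻¹ ≡ 12 (mod 23), s ≡ 13. Hence t ≡ 199 + 9225·13 = 120124 (mod 212175).
From t ≡ 120124 (mod 212175) write t = 120124 + 212175s. Substituting into t ≡ 25 (mod 31) gives 212175s ≡ 26 (mod 31), and since 11⁻¹ ≡ 17 (mod 31), s ≡ 8. Hence t ≡ 120124 + 212175·8 = 1817524 (mod 6577425).

1817524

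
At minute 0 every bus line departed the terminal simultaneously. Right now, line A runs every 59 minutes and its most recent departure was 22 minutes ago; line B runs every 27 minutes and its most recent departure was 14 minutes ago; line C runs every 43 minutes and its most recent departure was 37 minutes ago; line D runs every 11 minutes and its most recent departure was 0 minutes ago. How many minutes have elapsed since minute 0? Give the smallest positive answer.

135014

Combine the congruences pairwise.
From t ≡ 22 (mod 59) write t = 22 + 59s. Substituting into t ≡ 14 (mod 27) gives 59s ≡ 19 (mod 27), and since 5⁻¹ ≡ 11 (mod 27), s ≡ 20. Hence t ≡ 22 + 59·20 = 1202 (mod 1593).
From t ≡ 1202 (mod 1593) write t = 1202 + 1593s. Substituting into t ≡ 37 (mod 43) gives 1593s ≡ 39 (mod 43), and since 2⁻¹ ≡ 22 (mod 43), s ≡ 41. Hence t ≡ 1202 + 1593·41 = 66515 (mod 68499).
From t ≡ 66515 (mod 68499) write t = 66515 + 68499s. Substituting into t ≡ 0 (mod 11) gives 68499s ≡ 2 (mod 11), and since 2⁻¹ ≡ 6 (mod 11), s ≡ 1. Hence t ≡ 66515 + 68499·1 = 135014 (mod 753489).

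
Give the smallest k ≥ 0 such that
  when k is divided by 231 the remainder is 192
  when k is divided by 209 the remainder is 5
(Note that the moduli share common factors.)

gcd(231, 209) = 11 and 11 | (5 − 192), so the pair is consistent; merging gives k ≡ 423 (mod 4389), where 4389 = lcm(231, 209).
The solution is unique modulo lcm(231, 209) = 4389.

423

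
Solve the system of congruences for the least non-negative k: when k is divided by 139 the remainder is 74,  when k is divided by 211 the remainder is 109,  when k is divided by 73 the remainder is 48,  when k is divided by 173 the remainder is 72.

The moduli are pairwise coprime; N = 139·211·73·173 = 370395941.
N/139 = 2664719; 2664719 ≡ 89 (mod 139); 89·25 ≡ 1, so inverse 25.
N/211 = 1755431; 1755431 ≡ 122 (mod 211); 122·64 ≡ 1, so inverse 64.
N/73 = 5073917; 5073917 ≡ 52 (mod 73); 52·66 ≡ 1, so inverse 66.
N/173 = 2141017; 2141017 ≡ 142 (mod 173); 142·106 ≡ 1, so inverse 106.
k ≡ 74·2664719·25 + 109·1755431·64 + 48·5073917·66 + 72·2141017·106 = 49590027606.
49590027606 mod 370395941 = 327367453.

327367453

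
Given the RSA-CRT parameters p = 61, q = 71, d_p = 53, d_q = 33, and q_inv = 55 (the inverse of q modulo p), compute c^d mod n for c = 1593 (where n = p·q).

m₁ = c^(d_p) mod p: c ≡ 7 (mod 61), and 7^53 mod 61 = 44.
m₂ = c^(d_q) mod q: c ≡ 31 (mod 71), and 31^33 mod 71 = 28.
h = q_inv·(m₁ − m₂) mod p = 55·(44 − 28) mod 61 = 26.
m = m₂ + h·q = 28 + 26·71 = 1874.

1874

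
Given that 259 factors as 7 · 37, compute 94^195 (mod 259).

97

Mod 7: 94 ≡ 3; by Fermat, exponent reduces to 195 mod 6 = 3; 3^3 ≡ 6 (mod 7).
Mod 37: 94 ≡ 20; by Fermat, exponent reduces to 195 mod 36 = 15; 20^15 ≡ 23 (mod 37).
Combine by CRT: x ≡ 6 (mod 7), x ≡ 23 (mod 37) ⇒ x ≡ 97 (mod 259).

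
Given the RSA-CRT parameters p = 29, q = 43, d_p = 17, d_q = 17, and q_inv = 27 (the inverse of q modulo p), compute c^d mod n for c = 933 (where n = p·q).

879

m₁ = c^(d_p) mod p: c ≡ 5 (mod 29), and 5^17 mod 29 = 9.
m₂ = c^(d_q) mod q: c ≡ 30 (mod 43), and 30^17 mod 43 = 19.
h = q_inv·(m₁ − m₂) mod p = 27·(9 − 19) mod 29 = 20.
m = m₂ + h·q = 19 + 20·43 = 879.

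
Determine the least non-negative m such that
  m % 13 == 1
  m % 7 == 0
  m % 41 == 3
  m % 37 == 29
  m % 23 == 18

1184288

The moduli are pairwise coprime; N = 13·7·41·37·23 = 3175081.
N/13 = 244237; 244237 ≡ 6 (mod 13); 6·11 ≡ 1, so inverse 11.
N/7 = 453583; 453583 ≡ 4 (mod 7); 4·2 ≡ 1, so inverse 2.
N/41 = 77441; 77441 ≡ 33 (mod 41); 33·5 ≡ 1, so inverse 5.
N/37 = 85813; 85813 ≡ 10 (mod 37); 10·26 ≡ 1, so inverse 26.
N/23 = 138047; 138047 ≡ 1 (mod 23), inverse 1.
m ≡ 1·244237·11 + 0·453583·2 + 3·77441·5 + 29·85813·26 + 18·138047·1 = 71036070.
71036070 mod 3175081 = 1184288.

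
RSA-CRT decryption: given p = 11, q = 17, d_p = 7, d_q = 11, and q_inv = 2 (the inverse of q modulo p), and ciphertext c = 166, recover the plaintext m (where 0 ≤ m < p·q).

m₁ = c^(d_p) mod p: c ≡ 1 (mod 11), and 1^7 mod 11 = 1.
m₂ = c^(d_q) mod q: c ≡ 13 (mod 17), and 13^11 mod 17 = 4.
h = q_inv·(m₁ − m₂) mod p = 2·(1 − 4) mod 11 = 5.
m = m₂ + h·q = 4 + 5·17 = 89.

89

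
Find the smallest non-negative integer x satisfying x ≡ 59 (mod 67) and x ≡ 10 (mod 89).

4816

From x ≡ 59 (mod 67) write x = 59 + 67t. Substituting into x ≡ 10 (mod 89) gives 67t ≡ 40 (mod 89), and since 67⁻¹ ≡ 4 (mod 89), t ≡ 71. Hence x ≡ 59 + 67·71 = 4816 (mod 5963).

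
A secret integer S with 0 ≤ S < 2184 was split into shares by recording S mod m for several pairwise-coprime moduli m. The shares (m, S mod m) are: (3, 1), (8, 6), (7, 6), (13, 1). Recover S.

118

Combine the congruences pairwise.
From S ≡ 1 (mod 3) write S = 1 + 3t. Substituting into S ≡ 6 (mod 8) gives 3t ≡ 5 (mod 8), and since 3⁻¹ ≡ 3 (mod 8), t ≡ 7. Hence S ≡ 1 + 3·7 = 22 (mod 24).
From S ≡ 22 (mod 24) write S = 22 + 24t. Substituting into S ≡ 6 (mod 7) gives 24t ≡ 5 (mod 7), and since 3⁻¹ ≡ 5 (mod 7), t ≡ 4. Hence S ≡ 22 + 24·4 = 118 (mod 168).
From S ≡ 118 (mod 168) write S = 118 + 168t. Substituting into S ≡ 1 (mod 13) gives 168t ≡ 0 (mod 13), and since 12⁻¹ ≡ 12 (mod 13), t ≡ 0. Hence S ≡ 118 + 168·0 = 118 (mod 2184).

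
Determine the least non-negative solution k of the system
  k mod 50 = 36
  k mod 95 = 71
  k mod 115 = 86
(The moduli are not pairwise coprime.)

9286

gcd(50, 95) = 5 and 5 | (71 − 36), so the pair is consistent; merging gives k ≡ 736 (mod 950), where 950 = lcm(50, 95).
gcd(950, 115) = 5 and 5 | (86 − 736), so the pair is consistent; merging gives k ≡ 9286 (mod 21850), where 21850 = lcm(950, 115).
The solution is unique modulo lcm(50, 95, 115) = 21850.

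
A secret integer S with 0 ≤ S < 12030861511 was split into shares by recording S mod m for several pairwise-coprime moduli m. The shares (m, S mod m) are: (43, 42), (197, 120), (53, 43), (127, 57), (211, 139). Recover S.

The moduli are pairwise coprime; N = 43·197·53·127·211 = 12030861511.
N/43 = 279787477; 279787477 ≡ 22 (mod 43); 22·2 ≡ 1, so inverse 2.
N/197 = 61070363; 61070363 ≡ 166 (mod 197); 166·108 ≡ 1, so inverse 108.
N/53 = 226997387; 226997387 ≡ 30 (mod 53); 30·23 ≡ 1, so inverse 23.
N/127 = 94731193; 94731193 ≡ 115 (mod 127); 115·74 ≡ 1, so inverse 74.
N/211 = 57018301; 57018301 ≡ 193 (mod 211); 193·82 ≡ 1, so inverse 82.
S ≡ 42·279787477·2 + 120·61070363·108 + 43·226997387·23 + 57·94731193·74 + 139·57018301·82 = 2088945235163.
2088945235163 mod 12030861511 = 7606193760.

7606193760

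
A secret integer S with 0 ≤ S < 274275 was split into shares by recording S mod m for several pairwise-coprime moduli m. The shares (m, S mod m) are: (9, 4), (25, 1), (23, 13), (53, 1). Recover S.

79501

The moduli are pairwise coprime; N = 9·25·23·53 = 274275.
N/9 = 30475; 30475 ≡ 1 (mod 9), inverse 1.
N/25 = 10971; 10971 ≡ 21 (mod 25); 21·6 ≡ 1, so inverse 6.
N/23 = 11925; 11925 ≡ 11 (mod 23); 11·21 ≡ 1, so inverse 21.
N/53 = 5175; 5175 ≡ 34 (mod 53); 34·39 ≡ 1, so inverse 39.
S ≡ 4·30475·1 + 1·10971·6 + 13·11925·21 + 1·5175·39 = 3645076.
3645076 mod 274275 = 79501.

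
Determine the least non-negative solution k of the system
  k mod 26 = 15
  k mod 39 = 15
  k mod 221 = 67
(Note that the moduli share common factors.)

gcd(26, 39) = 13 and 13 | (15 − 15), so the pair is consistent; merging gives k ≡ 15 (mod 78), where 78 = lcm(26, 39).
gcd(78, 221) = 13 and 13 | (67 − 15), so the pair is consistent; merging gives k ≡ 951 (mod 1326), where 1326 = lcm(78, 221).
The solution is unique modulo lcm(26, 39, 221) = 1326.

951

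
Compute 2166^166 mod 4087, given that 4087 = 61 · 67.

Mod 61: 2166 ≡ 31; by Fermat, exponent reduces to 166 mod 60 = 46; 31^46 ≡ 36 (mod 61).
Mod 67: 2166 ≡ 22; by Fermat, exponent reduces to 166 mod 66 = 34; 22^34 ≡ 22 (mod 67).
Combine by CRT: x ≡ 36 (mod 61), x ≡ 22 (mod 67) ⇒ x ≡ 2903 (mod 4087).

2903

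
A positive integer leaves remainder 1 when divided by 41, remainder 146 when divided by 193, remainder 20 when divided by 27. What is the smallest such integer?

7094

From x ≡ 1 (mod 41) write x = 1 + 41t. Substituting into x ≡ 146 (mod 193) gives 41t ≡ 145 (mod 193), and since 41⁻¹ ≡ 113 (mod 193), t ≡ 173. Hence x ≡ 1 + 41·173 = 7094 (mod 7913).
From x ≡ 7094 (mod 7913) write x = 7094 + 7913t. Substituting into x ≡ 20 (mod 27) gives 7913t ≡ 0 (mod 27), and since 2⁻¹ ≡ 14 (mod 27), t ≡ 0. Hence x ≡ 7094 + 7913·0 = 7094 (mod 213651).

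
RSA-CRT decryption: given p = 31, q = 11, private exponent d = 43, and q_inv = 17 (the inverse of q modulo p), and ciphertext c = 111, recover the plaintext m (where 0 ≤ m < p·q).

144

d_p = d mod (p−1) = 43 mod 30 = 13; d_q = d mod (q−1) = 3.
m₁ = c^(d_p) mod p: c ≡ 18 (mod 31), and 18^13 mod 31 = 20.
m₂ = c^(d_q) mod q: c ≡ 1 (mod 11), and 1^3 mod 11 = 1.
h = q_inv·(m₁ − m₂) mod p = 17·(20 − 1) mod 31 = 13.
m = m₂ + h·q = 1 + 13·11 = 144.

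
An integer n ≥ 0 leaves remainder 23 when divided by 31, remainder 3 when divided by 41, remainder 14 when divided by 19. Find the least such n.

8982

The moduli are pairwise coprime; M = 31·41·19 = 24149.
M/31 = 779; 779 ≡ 4 (mod 31); 4·8 ≡ 1, so inverse 8.
M/41 = 589; 589 ≡ 15 (mod 41); 15·11 ≡ 1, so inverse 11.
M/19 = 1271; 1271 ≡ 17 (mod 19); 17·9 ≡ 1, so inverse 9.
n ≡ 23·779·8 + 3·589·11 + 14·1271·9 = 322919.
322919 mod 24149 = 8982.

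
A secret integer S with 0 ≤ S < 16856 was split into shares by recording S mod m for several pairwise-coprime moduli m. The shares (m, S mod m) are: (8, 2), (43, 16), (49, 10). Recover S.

10594

From S ≡ 2 (mod 8) write S = 2 + 8t. Substituting into S ≡ 16 (mod 43) gives 8t ≡ 14 (mod 43), and since 8⁻¹ ≡ 27 (mod 43), t ≡ 34. Hence S ≡ 2 + 8·34 = 274 (mod 344).
From S ≡ 274 (mod 344) write S = 274 + 344t. Substituting into S ≡ 10 (mod 49) gives 344t ≡ 30 (mod 49), and since 1⁻¹ ≡ 1 (mod 49), t ≡ 30. Hence S ≡ 274 + 344·30 = 10594 (mod 16856).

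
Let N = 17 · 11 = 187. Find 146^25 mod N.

177

Mod 17: 146 ≡ 10; by Fermat, exponent reduces to 25 mod 16 = 9; 10^9 ≡ 7 (mod 17).
Mod 11: 146 ≡ 3; by Fermat, exponent reduces to 25 mod 10 = 5; 3^5 ≡ 1 (mod 11).
Combine by CRT: x ≡ 7 (mod 17), x ≡ 1 (mod 11) ⇒ x ≡ 177 (mod 187).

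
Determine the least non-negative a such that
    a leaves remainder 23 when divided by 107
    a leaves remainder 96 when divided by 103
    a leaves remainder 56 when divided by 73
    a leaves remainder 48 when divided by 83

61568037

The moduli are pairwise coprime; N = 107·103·73·83 = 66776239.
N/107 = 624077; 624077 ≡ 53 (mod 107); 53·105 ≡ 1, so inverse 105.
N/103 = 648313; 648313 ≡ 31 (mod 103); 31·10 ≡ 1, so inverse 10.
N/73 = 914743; 914743 ≡ 53 (mod 73); 53·62 ≡ 1, so inverse 62.
N/83 = 804533; 804533 ≡ 14 (mod 83); 14·6 ≡ 1, so inverse 6.
a ≡ 23·624077·105 + 96·648313·10 + 56·914743·62 + 48·804533·6 = 5537219635.
5537219635 mod 66776239 = 61568037.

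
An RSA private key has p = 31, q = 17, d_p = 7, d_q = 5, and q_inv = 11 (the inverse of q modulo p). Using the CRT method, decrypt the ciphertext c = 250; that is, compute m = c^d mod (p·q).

m₁ = c^(d_p) mod p: c ≡ 2 (mod 31), and 2^7 mod 31 = 4.
m₂ = c^(d_q) mod q: c ≡ 12 (mod 17), and 12^5 mod 17 = 3.
h = q_inv·(m₁ − m₂) mod p = 11·(4 − 3) mod 31 = 11.
m = m₂ + h·q = 3 + 11·17 = 190.

190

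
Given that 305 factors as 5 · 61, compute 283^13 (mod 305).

Mod 5: 283 ≡ 3; by Fermat, exponent reduces to 13 mod 4 = 1; 3^1 ≡ 3 (mod 5).
Mod 61: 283 ≡ 39; 39^13 ≡ 46 (mod 61).
Combine by CRT: x ≡ 3 (mod 5), x ≡ 46 (mod 61) ⇒ x ≡ 168 (mod 305).

168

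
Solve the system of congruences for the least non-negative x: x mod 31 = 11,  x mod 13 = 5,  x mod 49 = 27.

The moduli are pairwise coprime; N = 31·13·49 = 19747.
N/31 = 637; 637 ≡ 17 (mod 31); 17·11 ≡ 1, so inverse 11.
N/13 = 1519; 1519 ≡ 11 (mod 13); 11·6 ≡ 1, so inverse 6.
N/49 = 403; 403 ≡ 11 (mod 49); 11·9 ≡ 1, so inverse 9.
x ≡ 11·637·11 + 5·1519·6 + 27·403·9 = 220576.
220576 mod 19747 = 3359.

3359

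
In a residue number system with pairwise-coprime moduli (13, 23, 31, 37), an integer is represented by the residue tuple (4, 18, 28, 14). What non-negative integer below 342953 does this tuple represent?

Combine the congruences pairwise.
From x ≡ 4 (mod 13) write x = 4 + 13t. Substituting into x ≡ 18 (mod 23) gives 13t ≡ 14 (mod 23), and since 13⁻¹ ≡ 16 (mod 23), t ≡ 17. Hence x ≡ 4 + 13·17 = 225 (mod 299).
From x ≡ 225 (mod 299) write x = 225 + 299t. Substituting into x ≡ 28 (mod 31) gives 299t ≡ 20 (mod 31), and since 20⁻¹ ≡ 14 (mod 31), t ≡ 1. Hence x ≡ 225 + 299·1 = 524 (mod 9269).
From x ≡ 524 (mod 9269) write x = 524 + 9269t. Substituting into x ≡ 14 (mod 37) gives 9269t ≡ 8 (mod 37), and since 19⁻¹ ≡ 2 (mod 37), t ≡ 16. Hence x ≡ 524 + 9269·16 = 148828 (mod 342953).

148828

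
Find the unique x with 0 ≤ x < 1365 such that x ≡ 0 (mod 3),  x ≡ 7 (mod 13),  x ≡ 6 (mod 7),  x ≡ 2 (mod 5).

657

The moduli are pairwise coprime; N = 3·13·7·5 = 1365.
N/3 = 455; 455 ≡ 2 (mod 3); 2·2 ≡ 1, so inverse 2.
N/13 = 105; 105 ≡ 1 (mod 13), inverse 1.
N/7 = 195; 195 ≡ 6 (mod 7); 6·6 ≡ 1, so inverse 6.
N/5 = 273; 273 ≡ 3 (mod 5); 3·2 ≡ 1, so inverse 2.
x ≡ 0·455·2 + 7·105·1 + 6·195·6 + 2·273·2 = 8847.
8847 mod 1365 = 657.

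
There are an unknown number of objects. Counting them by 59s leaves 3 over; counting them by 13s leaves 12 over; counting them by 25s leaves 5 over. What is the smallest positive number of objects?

The moduli are pairwise coprime; M = 59·13·25 = 19175.
M/59 = 325; 325 ≡ 30 (mod 59); 30·2 ≡ 1, so inverse 2.
M/13 = 1475; 1475 ≡ 6 (mod 13); 6·11 ≡ 1, so inverse 11.
M/25 = 767; 767 ≡ 17 (mod 25); 17·3 ≡ 1, so inverse 3.
N ≡ 3·325·2 + 12·1475·11 + 5·767·3 = 208155.
208155 mod 19175 = 16405.

16405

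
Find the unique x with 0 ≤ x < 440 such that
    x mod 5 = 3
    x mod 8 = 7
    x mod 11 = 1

23

The moduli are pairwise coprime; N = 5·8·11 = 440.
N/5 = 88; 88 ≡ 3 (mod 5); 3·2 ≡ 1, so inverse 2.
N/8 = 55; 55 ≡ 7 (mod 8); 7·7 ≡ 1, so inverse 7.
N/11 = 40; 40 ≡ 7 (mod 11); 7·8 ≡ 1, so inverse 8.
x ≡ 3·88·2 + 7·55·7 + 1·40·8 = 3543.
3543 mod 440 = 23.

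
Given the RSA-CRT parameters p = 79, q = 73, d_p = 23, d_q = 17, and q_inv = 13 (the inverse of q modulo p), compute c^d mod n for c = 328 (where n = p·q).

m₁ = c^(d_p) mod p: c ≡ 12 (mod 79), and 12^23 mod 79 = 71.
m₂ = c^(d_q) mod q: c ≡ 36 (mod 73), and 36^17 mod 73 = 71.
h = q_inv·(m₁ − m₂) mod p = 13·(71 − 71) mod 79 = 0.
m = m₂ + h·q = 71 + 0·73 = 71.

71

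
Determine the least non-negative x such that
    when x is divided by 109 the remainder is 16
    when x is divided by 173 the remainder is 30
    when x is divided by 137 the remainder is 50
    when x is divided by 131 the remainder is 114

Combine the congruences pairwise.
From x ≡ 16 (mod 109) write x = 16 + 109t. Substituting into x ≡ 30 (mod 173) gives 109t ≡ 14 (mod 173), and since 109⁻¹ ≡ 100 (mod 173), t ≡ 16. Hence x ≡ 16 + 109·16 = 1760 (mod 18857).
From x ≡ 1760 (mod 18857) write x = 1760 + 18857t. Substituting into x ≡ 50 (mod 137) gives 18857t ≡ 71 (mod 137), and since 88⁻¹ ≡ 123 (mod 137), t ≡ 102. Hence x ≡ 1760 + 18857·102 = 1925174 (mod 2583409).
From x ≡ 1925174 (mod 2583409) write x = 1925174 + 2583409t. Substituting into x ≡ 114 (mod 131) gives 2583409t ≡ 116 (mod 131), and since 89⁻¹ ≡ 53 (mod 131), t ≡ 122. Hence x ≡ 1925174 + 2583409·122 = 317101072 (mod 338426579).

317101072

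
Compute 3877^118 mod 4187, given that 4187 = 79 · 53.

3470

Mod 79: 3877 ≡ 6; by Fermat, exponent reduces to 118 mod 78 = 40; 6^40 ≡ 73 (mod 79).
Mod 53: 3877 ≡ 8; by Fermat, exponent reduces to 118 mod 52 = 14; 8^14 ≡ 25 (mod 53).
Combine by CRT: x ≡ 73 (mod 79), x ≡ 25 (mod 53) ⇒ x ≡ 3470 (mod 4187).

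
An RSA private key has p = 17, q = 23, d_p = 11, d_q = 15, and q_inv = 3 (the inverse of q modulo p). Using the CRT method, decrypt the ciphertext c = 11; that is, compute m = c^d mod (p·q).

m₁ = c^(d_p) mod p: c ≡ 11 (mod 17), and 11^11 mod 17 = 12.
m₂ = c^(d_q) mod q: c ≡ 11 (mod 23), and 11^15 mod 23 = 10.
h = q_inv·(m₁ − m₂) mod p = 3·(12 − 10) mod 17 = 6.
m = m₂ + h·q = 10 + 6·23 = 148.

148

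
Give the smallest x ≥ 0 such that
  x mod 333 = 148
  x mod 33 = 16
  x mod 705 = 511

589891

gcd(333, 33) = 3 and 3 | (16 − 148), so the pair is consistent; merging gives x ≡ 148 (mod 3663), where 3663 = lcm(333, 33).
gcd(3663, 705) = 3 and 3 | (511 − 148), so the pair is consistent; merging gives x ≡ 589891 (mod 860805), where 860805 = lcm(3663, 705).
The solution is unique modulo lcm(333, 33, 705) = 860805.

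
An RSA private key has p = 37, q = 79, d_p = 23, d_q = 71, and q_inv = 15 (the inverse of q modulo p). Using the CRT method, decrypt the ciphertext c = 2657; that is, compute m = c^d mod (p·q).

m₁ = c^(d_p) mod p: c ≡ 30 (mod 37), and 30^23 mod 37 = 28.
m₂ = c^(d_q) mod q: c ≡ 50 (mod 79), and 50^71 mod 79 = 76.
h = q_inv·(m₁ − m₂) mod p = 15·(28 − 76) mod 37 = 20.
m = m₂ + h·q = 76 + 20·79 = 1656.

1656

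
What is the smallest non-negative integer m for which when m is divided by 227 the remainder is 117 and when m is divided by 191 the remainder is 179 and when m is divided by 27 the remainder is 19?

624367

From m ≡ 117 (mod 227) write m = 117 + 227t. Substituting into m ≡ 179 (mod 191) gives 227t ≡ 62 (mod 191), and since 36⁻¹ ≡ 69 (mod 191), t ≡ 76. Hence m ≡ 117 + 227·76 = 17369 (mod 43357).
From m ≡ 17369 (mod 43357) write m = 17369 + 43357t. Substituting into m ≡ 19 (mod 27) gives 43357t ≡ 11 (mod 27), and since 22⁻¹ ≡ 16 (mod 27), t ≡ 14. Hence m ≡ 17369 + 43357·14 = 624367 (mod 1170639).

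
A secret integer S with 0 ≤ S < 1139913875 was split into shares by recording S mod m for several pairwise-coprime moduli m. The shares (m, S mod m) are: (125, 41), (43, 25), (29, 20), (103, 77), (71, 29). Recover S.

757257416

The moduli are pairwise coprime; N = 125·43·29·103·71 = 1139913875.
N/125 = 9119311; 9119311 ≡ 61 (mod 125); 61·41 ≡ 1, so inverse 41.
N/43 = 26509625; 26509625 ≡ 39 (mod 43); 39·32 ≡ 1, so inverse 32.
N/29 = 39307375; 39307375 ≡ 21 (mod 29); 21·18 ≡ 1, so inverse 18.
N/103 = 11067125; 11067125 ≡ 84 (mod 103); 84·65 ≡ 1, so inverse 65.
N/71 = 16055125; 16055125 ≡ 37 (mod 71); 37·48 ≡ 1, so inverse 48.
S ≡ 41·9119311·41 + 25·26509625·32 + 20·39307375·18 + 77·11067125·65 + 29·16055125·48 = 128427611416.
128427611416 mod 1139913875 = 757257416.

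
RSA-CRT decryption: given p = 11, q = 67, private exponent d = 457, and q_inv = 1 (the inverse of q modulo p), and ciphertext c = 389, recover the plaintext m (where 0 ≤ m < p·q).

d_p = d mod (p−1) = 457 mod 10 = 7; d_q = d mod (q−1) = 61.
m₁ = c^(d_p) mod p: c ≡ 4 (mod 11), and 4^7 mod 11 = 5.
m₂ = c^(d_q) mod q: c ≡ 54 (mod 67), and 54^61 mod 67 = 16.
h = q_inv·(m₁ − m₂) mod p = 1·(5 − 16) mod 11 = 0.
m = m₂ + h·q = 16 + 0·67 = 16.

16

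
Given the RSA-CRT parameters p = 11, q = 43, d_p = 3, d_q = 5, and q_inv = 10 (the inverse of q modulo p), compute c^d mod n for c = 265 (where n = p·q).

m₁ = c^(d_p) mod p: c ≡ 1 (mod 11), and 1^3 mod 11 = 1.
m₂ = c^(d_q) mod q: c ≡ 7 (mod 43), and 7^5 mod 43 = 37.
h = q_inv·(m₁ − m₂) mod p = 10·(1 − 37) mod 11 = 3.
m = m₂ + h·q = 37 + 3·43 = 166.

166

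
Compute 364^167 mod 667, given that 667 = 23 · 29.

Mod 23: 364 ≡ 19; by Fermat, exponent reduces to 167 mod 22 = 13; 19^13 ≡ 7 (mod 23).
Mod 29: 364 ≡ 16; by Fermat, exponent reduces to 167 mod 28 = 27; 16^27 ≡ 20 (mod 29).
Combine by CRT: x ≡ 7 (mod 23), x ≡ 20 (mod 29) ⇒ x ≡ 513 (mod 667).

513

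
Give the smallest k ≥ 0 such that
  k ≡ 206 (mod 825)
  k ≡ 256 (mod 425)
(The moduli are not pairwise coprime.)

12581

gcd(825, 425) = 25 and 25 | (256 − 206), so the pair is consistent; merging gives k ≡ 12581 (mod 14025), where 14025 = lcm(825, 425).
The solution is unique modulo lcm(825, 425) = 14025.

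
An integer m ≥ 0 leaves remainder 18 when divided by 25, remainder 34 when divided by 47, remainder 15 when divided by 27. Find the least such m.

1068

From m ≡ 18 (mod 25) write m = 18 + 25t. Substituting into m ≡ 34 (mod 47) gives 25t ≡ 16 (mod 47), and since 25⁻¹ ≡ 32 (mod 47), t ≡ 42. Hence m ≡ 18 + 25·42 = 1068 (mod 1175).
From m ≡ 1068 (mod 1175) write m = 1068 + 1175t. Substituting into m ≡ 15 (mod 27) gives 1175t ≡ 0 (mod 27), and since 14⁻¹ ≡ 2 (mod 27), t ≡ 0. Hence m ≡ 1068 + 1175·0 = 1068 (mod 31725).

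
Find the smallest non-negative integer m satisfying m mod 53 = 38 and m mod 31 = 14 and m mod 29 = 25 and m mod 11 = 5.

Combine the congruences pairwise.
From m ≡ 38 (mod 53) write m = 38 + 53t. Substituting into m ≡ 14 (mod 31) gives 53t ≡ 7 (mod 31), and since 22⁻¹ ≡ 24 (mod 31), t ≡ 13. Hence m ≡ 38 + 53·13 = 727 (mod 1643).
From m ≡ 727 (mod 1643) write m = 727 + 1643t. Substituting into m ≡ 25 (mod 29) gives 1643t ≡ 23 (mod 29), and since 19⁻¹ ≡ 26 (mod 29), t ≡ 18. Hence m ≡ 727 + 1643·18 = 30301 (mod 47647).
From m ≡ 30301 (mod 47647) write m = 30301 + 47647t. Substituting into m ≡ 5 (mod 11) gives 47647t ≡ 9 (mod 11), and since 6⁻¹ ≡ 2 (mod 11), t ≡ 7. Hence m ≡ 30301 + 47647·7 = 363830 (mod 524117).

363830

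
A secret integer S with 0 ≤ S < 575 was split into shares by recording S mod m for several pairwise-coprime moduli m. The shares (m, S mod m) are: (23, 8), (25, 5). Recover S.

330

Combine the congruences pairwise.
From S ≡ 8 (mod 23) write S = 8 + 23t. Substituting into S ≡ 5 (mod 25) gives 23t ≡ 22 (mod 25), and since 23⁻¹ ≡ 12 (mod 25), t ≡ 14. Hence S ≡ 8 + 23·14 = 330 (mod 575).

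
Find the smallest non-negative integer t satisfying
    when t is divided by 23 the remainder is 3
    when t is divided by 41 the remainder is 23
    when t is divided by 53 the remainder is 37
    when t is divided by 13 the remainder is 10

303833

The moduli are pairwise coprime; N = 23·41·53·13 = 649727.
N/23 = 28249; 28249 ≡ 5 (mod 23); 5·14 ≡ 1, so inverse 14.
N/41 = 15847; 15847 ≡ 21 (mod 41); 21·2 ≡ 1, so inverse 2.
N/53 = 12259; 12259 ≡ 16 (mod 53); 16·10 ≡ 1, so inverse 10.
N/13 = 49979; 49979 ≡ 7 (mod 13); 7·2 ≡ 1, so inverse 2.
t ≡ 3·28249·14 + 23·15847·2 + 37·12259·10 + 10·49979·2 = 7450830.
7450830 mod 649727 = 303833.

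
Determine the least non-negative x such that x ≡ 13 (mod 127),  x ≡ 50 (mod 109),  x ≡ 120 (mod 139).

1065416

Combine the congruences pairwise.
From x ≡ 13 (mod 127) write x = 13 + 127t. Substituting into x ≡ 50 (mod 109) gives 127t ≡ 37 (mod 109), and since 18⁻¹ ≡ 103 (mod 109), t ≡ 105. Hence x ≡ 13 + 127·105 = 13348 (mod 13843).
From x ≡ 13348 (mod 13843) write x = 13348 + 13843t. Substituting into x ≡ 120 (mod 139) gives 13843t ≡ 116 (mod 139), and since 82⁻¹ ≡ 39 (mod 139), t ≡ 76. Hence x ≡ 13348 + 13843·76 = 1065416 (mod 1924177).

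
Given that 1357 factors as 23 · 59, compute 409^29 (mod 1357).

1179

Mod 23: 409 ≡ 18; by Fermat, exponent reduces to 29 mod 22 = 7; 18^7 ≡ 6 (mod 23).
Mod 59: 409 ≡ 55; 55^29 ≡ 58 (mod 59).
Combine by CRT: x ≡ 6 (mod 23), x ≡ 58 (mod 59) ⇒ x ≡ 1179 (mod 1357).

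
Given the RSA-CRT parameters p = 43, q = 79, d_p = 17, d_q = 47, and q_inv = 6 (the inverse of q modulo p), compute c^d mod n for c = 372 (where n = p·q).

261

m₁ = c^(d_p) mod p: c ≡ 28 (mod 43), and 28^17 mod 43 = 3.
m₂ = c^(d_q) mod q: c ≡ 56 (mod 79), and 56^47 mod 79 = 24.
h = q_inv·(m₁ − m₂) mod p = 6·(3 − 24) mod 43 = 3.
m = m₂ + h·q = 24 + 3·79 = 261.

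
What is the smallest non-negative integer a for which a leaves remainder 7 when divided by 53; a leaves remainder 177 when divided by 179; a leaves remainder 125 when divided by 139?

1037482

From a ≡ 7 (mod 53) write a = 7 + 53t. Substituting into a ≡ 177 (mod 179) gives 53t ≡ 170 (mod 179), and since 53⁻¹ ≡ 152 (mod 179), t ≡ 64. Hence a ≡ 7 + 53·64 = 3399 (mod 9487).
From a ≡ 3399 (mod 9487) write a = 3399 + 9487t. Substituting into a ≡ 125 (mod 139) gives 9487t ≡ 62 (mod 139), and since 35⁻¹ ≡ 4 (mod 139), t ≡ 109. Hence a ≡ 3399 + 9487·109 = 1037482 (mod 1318693).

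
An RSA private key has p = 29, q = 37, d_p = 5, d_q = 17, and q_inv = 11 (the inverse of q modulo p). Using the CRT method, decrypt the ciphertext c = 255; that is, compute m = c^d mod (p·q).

m₁ = c^(d_p) mod p: c ≡ 23 (mod 29), and 23^5 mod 29 = 25.
m₂ = c^(d_q) mod q: c ≡ 33 (mod 37), and 33^17 mod 37 = 9.
h = q_inv·(m₁ − m₂) mod p = 11·(25 − 9) mod 29 = 2.
m = m₂ + h·q = 9 + 2·37 = 83.

83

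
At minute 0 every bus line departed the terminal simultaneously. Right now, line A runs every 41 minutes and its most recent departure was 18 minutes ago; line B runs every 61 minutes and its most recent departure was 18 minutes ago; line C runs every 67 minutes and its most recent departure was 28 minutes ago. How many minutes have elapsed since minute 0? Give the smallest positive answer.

The moduli are pairwise coprime; N = 41·61·67 = 167567.
N/41 = 4087; 4087 ≡ 28 (mod 41); 28·22 ≡ 1, so inverse 22.
N/61 = 2747; 2747 ≡ 2 (mod 61); 2·31 ≡ 1, so inverse 31.
N/67 = 2501; 2501 ≡ 22 (mod 67); 22·64 ≡ 1, so inverse 64.
t ≡ 18·4087·22 + 18·2747·31 + 28·2501·64 = 7633070.
7633070 mod 167567 = 92555.

92555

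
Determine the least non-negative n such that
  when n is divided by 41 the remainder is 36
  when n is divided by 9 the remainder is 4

From n ≡ 36 (mod 41) write n = 36 + 41t. Substituting into n ≡ 4 (mod 9) gives 41t ≡ 4 (mod 9), and since 5⁻¹ ≡ 2 (mod 9), t ≡ 8. Hence n ≡ 36 + 41·8 = 364 (mod 369).

364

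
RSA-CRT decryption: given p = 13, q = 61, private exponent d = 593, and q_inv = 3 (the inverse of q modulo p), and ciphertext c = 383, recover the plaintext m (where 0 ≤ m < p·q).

d_p = d mod (p−1) = 593 mod 12 = 5; d_q = d mod (q−1) = 53.
m₁ = c^(d_p) mod p: c ≡ 6 (mod 13), and 6^5 mod 13 = 2.
m₂ = c^(d_q) mod q: c ≡ 17 (mod 61), and 17^53 mod 61 = 59.
h = q_inv·(m₁ − m₂) mod p = 3·(2 − 59) mod 13 = 11.
m = m₂ + h·q = 59 + 11·61 = 730.

730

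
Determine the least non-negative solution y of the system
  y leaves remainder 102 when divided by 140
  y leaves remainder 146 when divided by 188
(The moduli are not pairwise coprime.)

522

Combine the congruences pairwise.
gcd(140, 188) = 4 and 4 | (146 − 102), so the pair is consistent; merging gives y ≡ 522 (mod 6580), where 6580 = lcm(140, 188).
The solution is unique modulo lcm(140, 188) = 6580.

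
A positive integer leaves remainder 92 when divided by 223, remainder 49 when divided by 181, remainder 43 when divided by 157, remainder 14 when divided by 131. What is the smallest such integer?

The moduli are pairwise coprime; N = 223·181·157·131 = 830145821.
N/223 = 3722627; 3722627 ≡ 88 (mod 223); 88·185 ≡ 1, so inverse 185.
N/181 = 4586441; 4586441 ≡ 82 (mod 181); 82·117 ≡ 1, so inverse 117.
N/157 = 5287553; 5287553 ≡ 107 (mod 157); 107·135 ≡ 1, so inverse 135.
N/131 = 6336991; 6336991 ≡ 128 (mod 131); 128·87 ≡ 1, so inverse 87.
k ≡ 92·3722627·185 + 49·4586441·117 + 43·5287553·135 + 14·6336991·87 = 128065877996.
128065877996 mod 830145821 = 223421562.

223421562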